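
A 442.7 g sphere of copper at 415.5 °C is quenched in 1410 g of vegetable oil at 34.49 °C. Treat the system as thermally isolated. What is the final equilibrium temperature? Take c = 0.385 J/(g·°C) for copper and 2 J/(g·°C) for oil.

T_f ≈ 56.2 °C

T_f = Σ m_i c_i T_i / Σ m_i c_i:
T_f = (170.44·415.5 + 2820·34.49) / (170.44 + 2820)
    = 168079 / 2990.4 ≈ 56.21 °C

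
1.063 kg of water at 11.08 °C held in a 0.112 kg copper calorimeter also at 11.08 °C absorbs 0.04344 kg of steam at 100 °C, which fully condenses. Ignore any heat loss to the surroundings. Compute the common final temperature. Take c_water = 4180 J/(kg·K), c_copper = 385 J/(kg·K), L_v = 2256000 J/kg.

T_f ≈ 35.5 °C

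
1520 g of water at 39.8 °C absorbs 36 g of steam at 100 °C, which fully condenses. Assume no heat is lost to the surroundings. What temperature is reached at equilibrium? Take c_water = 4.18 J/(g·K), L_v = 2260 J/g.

Energy balance with sensible and latent terms:
condense steam: −36×2260 = −81360; condensed water 100 °C→T: 150.48(T − 100); original water: 6353.6(T − 39.8)
6504.1 T = 81360 + 15048 + 252873 = 349281
T ≈ 53.70 °C (< 100 °C, so full condensation is consistent).

T_f ≈ 53.7 °C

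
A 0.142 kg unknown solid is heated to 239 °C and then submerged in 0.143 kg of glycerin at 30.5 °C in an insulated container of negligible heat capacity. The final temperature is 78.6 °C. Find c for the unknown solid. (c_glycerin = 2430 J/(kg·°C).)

c ≈ 734 J/(kg·°C)

Setting the total heat transfer to zero:
0.142·c·(78.6 − 239) + 0.143·2430·(78.6 − 30.5) = 0
-22.78 c = -16714
c = -16714/-22.78 ≈ 733.8 J/(kg·°C)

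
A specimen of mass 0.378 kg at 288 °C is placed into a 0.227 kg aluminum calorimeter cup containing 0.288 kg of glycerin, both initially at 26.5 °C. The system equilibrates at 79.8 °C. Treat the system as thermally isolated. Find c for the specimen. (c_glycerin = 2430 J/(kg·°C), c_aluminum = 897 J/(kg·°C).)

c ≈ 612 J/(kg·°C)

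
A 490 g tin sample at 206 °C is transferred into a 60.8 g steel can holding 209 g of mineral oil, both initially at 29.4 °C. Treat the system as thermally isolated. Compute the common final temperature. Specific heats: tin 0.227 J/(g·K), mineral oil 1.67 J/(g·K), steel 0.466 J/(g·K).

Heat gained plus heat lost sum to zero:
490*0.227*(T − 206) + 209*1.67*(T − 29.4) + 60.8*0.466*(T − 29.4) = 0
111.23(T − 206) + 349.03(T − 29.4) + 28.33(T − 29.4) = 0
(111.23 + 349.03 + 28.33) T = 111.23*206 + 349.03*29.4 + 28.33*29.4
T = 34008 / 488.59 = 69.6 °C

T_f ≈ 69.6 °C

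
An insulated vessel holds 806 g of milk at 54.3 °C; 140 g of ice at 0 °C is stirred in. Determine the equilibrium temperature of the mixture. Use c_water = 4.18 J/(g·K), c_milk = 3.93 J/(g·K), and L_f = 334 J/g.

T_f ≈ 33.4 °C

Setting the total heat transfer to zero:
latent heat to melt: 140×334 = 46760
  meltwater 0→T: 140×4.18×T = 585.2 T
  milk: 3167.6(T − 54.3)
3752.8 T = 172000 − 46760 = 125240
T ≈ 33.37 °C — above 0 °C, consistent with complete melting.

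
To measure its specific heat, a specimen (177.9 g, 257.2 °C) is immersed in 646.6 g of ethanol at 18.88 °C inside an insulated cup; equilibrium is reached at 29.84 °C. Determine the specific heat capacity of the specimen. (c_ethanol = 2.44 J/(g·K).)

c ≈ 0.428 J/(g·K)

Heat lost by the specimen = heat gained by the ethanol:
177.9×c×(257.2 − 29.84) = 646.6×2.44×(29.84 − 18.88)
40447 c = 17292  ⇒  c ≈ 0.4275 J/(g·K)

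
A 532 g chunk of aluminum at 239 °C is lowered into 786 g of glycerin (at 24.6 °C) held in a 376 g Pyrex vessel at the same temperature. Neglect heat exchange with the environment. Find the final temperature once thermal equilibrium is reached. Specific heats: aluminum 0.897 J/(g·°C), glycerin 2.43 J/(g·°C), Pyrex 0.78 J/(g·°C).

Let T be the final temperature. ΣQ_i = 0:
532×0.897×(T − 239) + 786×2.43×(T − 24.6) + 376×0.78×(T − 24.6) = 0
(477.2 + 1910 + 293.28) T = 477.2×239 + 1910×24.6 + 293.28×24.6
T ≈ 62.77 °C

T_f ≈ 62.8 °C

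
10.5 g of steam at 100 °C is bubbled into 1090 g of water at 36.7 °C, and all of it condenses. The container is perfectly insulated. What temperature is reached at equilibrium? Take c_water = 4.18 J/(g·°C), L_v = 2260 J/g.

T_f ≈ 42.5 °C

Conservation of energy gives ΣQ = 0:
condense steam: −10.5×2260 = −23730
  condensate cools 100→T: 10.5×4.18×(T − 100) = 43.89(T − 100)
  water warms: 1090×4.18×(T − 36.7) = 4556.2(T − 36.7)
4600.1 T = 23730 + 4389 + 167213 = 195332
T ≈ 42.46 °C, under the boiling point, so the assumption holds.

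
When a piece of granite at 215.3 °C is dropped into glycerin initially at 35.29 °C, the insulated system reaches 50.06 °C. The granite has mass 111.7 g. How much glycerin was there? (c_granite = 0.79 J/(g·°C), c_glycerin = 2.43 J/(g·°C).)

m ≈ 406 g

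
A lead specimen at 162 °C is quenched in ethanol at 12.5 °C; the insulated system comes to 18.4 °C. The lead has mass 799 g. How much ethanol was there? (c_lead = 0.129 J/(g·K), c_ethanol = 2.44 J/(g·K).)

Heat lost by the lead = heat gained by the ethanol:
799×0.129×(162 − 18.4) = m×2.44×(18.4 − 12.5)
14.4 m = 14801  ⇒  m ≈ 1028 g

m ≈ 1030 g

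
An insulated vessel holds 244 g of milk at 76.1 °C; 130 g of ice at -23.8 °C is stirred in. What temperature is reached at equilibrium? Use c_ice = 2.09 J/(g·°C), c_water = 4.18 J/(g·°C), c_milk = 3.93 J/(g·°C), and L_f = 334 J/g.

T_f ≈ 15.4 °C

Let T be the final temperature. ΣQ_i = 0:
ice -23.8→0 °C: 130×2.09×23.8 = 6466.5; fusion: m_ice L_f = 130×334 = 43420; meltwater 0→T: 130×4.18×T = 543.4 T; milk: 958.92(T − 76.1)
1502.3 T = 72974 − 49886 = 23087
T ≈ 15.37 °C (positive, so assuming full melt was valid).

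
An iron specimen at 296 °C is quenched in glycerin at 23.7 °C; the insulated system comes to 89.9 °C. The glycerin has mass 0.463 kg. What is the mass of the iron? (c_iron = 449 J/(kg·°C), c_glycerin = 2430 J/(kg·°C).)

m ≈ 0.805 kg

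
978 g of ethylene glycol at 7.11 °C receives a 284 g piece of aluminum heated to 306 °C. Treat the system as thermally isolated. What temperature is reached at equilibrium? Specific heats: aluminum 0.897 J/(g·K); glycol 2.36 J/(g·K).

Energy conservation, ΣQ = 0:
284×0.897×(T − 306) + 978×2.36×(T − 7.11) = 0
(254.75 + 2308.1) T = 254.75×306 + 2308.1×7.11
T ≈ 36.82 °C

T_f ≈ 36.8 °C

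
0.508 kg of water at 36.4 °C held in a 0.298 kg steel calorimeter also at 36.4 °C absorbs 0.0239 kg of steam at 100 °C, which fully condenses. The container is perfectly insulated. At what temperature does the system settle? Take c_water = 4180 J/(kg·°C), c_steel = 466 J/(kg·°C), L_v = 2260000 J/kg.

Energy conservation, ΣQ = 0:
condense steam: −0.0239·2260000 = −54014
  condensed water 100 °C→T: 99.9(T − 100)
  water warms: 0.508·4180·(T − 36.4) = 2123.4(T − 36.4)
  steel cup: 0.298·466·(T − 36.4) = 138.87(T − 36.4)
2362.2 T = 54014 + 9990.2 + 82348 = 146352
T ≈ 61.96 °C, under the boiling point, so the assumption holds.

T_f ≈ 62.0 °C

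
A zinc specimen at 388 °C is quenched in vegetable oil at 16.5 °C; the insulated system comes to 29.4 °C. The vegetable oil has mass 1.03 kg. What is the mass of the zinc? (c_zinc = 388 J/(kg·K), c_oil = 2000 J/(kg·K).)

m ≈ 0.191 kg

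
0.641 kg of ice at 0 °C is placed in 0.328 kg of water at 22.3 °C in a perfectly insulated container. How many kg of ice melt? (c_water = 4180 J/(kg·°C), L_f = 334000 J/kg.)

Water can give up m c ΔT = 0.328×4180×22.3 = 30574 J before reaching 0 °C.
To melt every bit of ice: 0.641×334000 = 214094 J.
Since 30574 < 214094 J, not all the ice melts; equilibrium is at 0 °C.
m_melted×334000 = 30574  ⇒  m_melted ≈ 0.09154 kg.

m_melted ≈ 0.0915 kg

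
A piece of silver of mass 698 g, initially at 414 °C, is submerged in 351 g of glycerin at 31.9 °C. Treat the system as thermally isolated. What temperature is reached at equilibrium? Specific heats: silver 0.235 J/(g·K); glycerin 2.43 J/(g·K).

T_f ≈ 93.5 °C

Energy conservation, ΣQ = 0:
698×0.235×(T − 414) + 351×2.43×(T − 31.9) = 0
164.03(T − 414) + 852.93(T − 31.9) = 0
(164.03 + 852.93) T = 164.03×414 + 852.93×31.9
T = 95117 / 1017 = 93.5 °C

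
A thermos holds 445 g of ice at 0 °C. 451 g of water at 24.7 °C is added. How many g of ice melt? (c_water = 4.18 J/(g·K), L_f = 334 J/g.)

m_melted ≈ 139 g

Water can give up m c ΔT = 451·4.18·24.7 = 46564 J before reaching 0 °C.
Melting all 445 g of ice would need 445·334 = 148630 J.
That's not enough to melt it all — equilibrium is at 0 °C with ice remaining.
m_melted·334 = 46564  ⇒  m_melted ≈ 139.4 g.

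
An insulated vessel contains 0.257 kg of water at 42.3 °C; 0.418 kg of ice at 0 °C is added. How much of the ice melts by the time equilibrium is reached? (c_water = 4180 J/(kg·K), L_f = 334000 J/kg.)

m_melted ≈ 0.136 kg

Water can give up m c ΔT = 0.257×4180×42.3 = 45441 J before reaching 0 °C.
To melt every bit of ice: 0.418×334000 = 139612 J.
Since 45441 < 139612 J, not all the ice melts; equilibrium is at 0 °C.
m_melt = 45441 / L_f = 0.1361 kg.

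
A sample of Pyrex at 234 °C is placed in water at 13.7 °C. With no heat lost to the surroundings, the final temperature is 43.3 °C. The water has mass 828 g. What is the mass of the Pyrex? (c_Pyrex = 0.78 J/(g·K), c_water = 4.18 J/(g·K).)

m ≈ 689 g

Heat lost by the Pyrex = heat gained by the water:
m×0.78×(234 − 43.3) = 828×4.18×(43.3 − 13.7)
148.75 m = 102447  ⇒  m ≈ 688.7 g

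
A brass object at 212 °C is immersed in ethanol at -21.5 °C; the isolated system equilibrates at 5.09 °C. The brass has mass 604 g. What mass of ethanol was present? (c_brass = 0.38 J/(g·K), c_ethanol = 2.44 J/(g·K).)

Heat lost by the brass = heat gained by the ethanol:
604×0.38×(212 − 5.09) = m×2.44×(5.09 − (-21.5))
64.88 m = 47490  ⇒  m ≈ 732 g

m ≈ 732 g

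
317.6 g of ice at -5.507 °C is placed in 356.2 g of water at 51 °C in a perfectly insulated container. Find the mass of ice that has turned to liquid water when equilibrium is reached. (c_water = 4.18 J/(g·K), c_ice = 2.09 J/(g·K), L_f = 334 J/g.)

m_melted ≈ 216 g

Water can give up m c ΔT = 356.2×4.18×51 = 75935 J before reaching 0 °C.
Of that, 317.6×2.09×5.507 = 3655.5 J goes to bring the ice to 0 °C, leaving 72279 J.
Fully melting the ice requires m_ice L_f = 317.6×334 = 106078 J.
That's not enough to melt it all — equilibrium is at 0 °C with ice remaining.
m_melted×334 = 72279  ⇒  m_melted ≈ 216.4 g.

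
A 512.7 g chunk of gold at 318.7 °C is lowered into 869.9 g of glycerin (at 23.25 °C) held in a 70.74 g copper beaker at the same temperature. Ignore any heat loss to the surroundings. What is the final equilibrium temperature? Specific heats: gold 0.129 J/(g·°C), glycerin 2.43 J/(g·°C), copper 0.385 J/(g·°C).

Let T be the final temperature. ΣQ_i = 0:
512.7·0.129·(T − 318.7) + 869.9·2.43·(T − 23.25) + 70.74·0.385·(T − 23.25) = 0
2207.2 T = 70859
T = 70859 / 2207.2 = 32.1 °C

T_f ≈ 32.1 °C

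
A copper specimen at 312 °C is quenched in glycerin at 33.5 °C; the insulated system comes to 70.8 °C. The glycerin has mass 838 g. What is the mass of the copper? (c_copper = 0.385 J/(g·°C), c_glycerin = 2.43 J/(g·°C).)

m ≈ 818 g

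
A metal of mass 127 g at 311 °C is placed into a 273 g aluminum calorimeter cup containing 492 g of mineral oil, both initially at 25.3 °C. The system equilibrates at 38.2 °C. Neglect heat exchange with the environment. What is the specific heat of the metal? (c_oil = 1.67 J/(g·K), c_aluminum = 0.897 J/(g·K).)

c ≈ 0.397 J/(g·K)

Net heat exchanged in the isolated system is zero:
127×c×(38.2 − 311) + 492×1.67×(38.2 − 25.3) + 273×0.897×(38.2 − 25.3) = 0
-34646 c = -13758
c = -13758/-34646 ≈ 0.3971 J/(g·K)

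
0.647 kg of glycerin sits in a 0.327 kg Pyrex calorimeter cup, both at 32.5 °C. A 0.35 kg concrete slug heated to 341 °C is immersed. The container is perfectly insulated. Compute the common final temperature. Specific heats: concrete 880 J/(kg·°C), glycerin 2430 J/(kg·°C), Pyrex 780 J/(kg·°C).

T_f ≈ 77.0 °C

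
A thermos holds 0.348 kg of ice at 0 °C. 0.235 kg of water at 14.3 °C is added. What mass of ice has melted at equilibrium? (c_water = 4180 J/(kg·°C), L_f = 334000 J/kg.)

Water can give up m c ΔT = 0.235×4180×14.3 = 14047 J before reaching 0 °C.
Melting all 0.348 kg of ice would need 0.348×334000 = 116232 J.
14047 J < 116232 J, so only part of the ice melts and the system sits at 0 °C.
m_melted×334000 = 14047  ⇒  m_melted ≈ 0.04206 kg.

m_melted ≈ 0.0421 kg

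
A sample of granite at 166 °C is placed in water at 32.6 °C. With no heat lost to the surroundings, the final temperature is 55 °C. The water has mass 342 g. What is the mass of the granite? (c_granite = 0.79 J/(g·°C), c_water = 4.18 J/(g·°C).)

m ≈ 365 g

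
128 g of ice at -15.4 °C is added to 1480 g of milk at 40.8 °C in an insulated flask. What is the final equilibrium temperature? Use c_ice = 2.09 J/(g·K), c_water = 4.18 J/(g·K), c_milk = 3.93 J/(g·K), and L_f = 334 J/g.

T_f ≈ 30.0 °C

Let T be the final temperature. ΣQ_i = 0:
ice -15.4→0 °C: 128·2.09·15.4 = 4119.8
  latent heat to melt: 128·334 = 42752
  meltwater 0→T: 128·4.18·T = 535.04 T
  milk cools: 1480·3.93·(T − 40.8) = 5816.4(T − 40.8)
6351.4 T = 237309 − 46872 = 190437
T ≈ 29.98 °C. Since T > 0 °C, the all-ice-melts assumption holds.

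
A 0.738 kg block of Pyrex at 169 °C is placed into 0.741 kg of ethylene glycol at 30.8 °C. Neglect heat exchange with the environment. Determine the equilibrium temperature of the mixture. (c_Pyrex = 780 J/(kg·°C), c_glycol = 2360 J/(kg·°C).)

Energy conservation, ΣQ = 0:
0.738*780*(T − 169) + 0.741*2360*(T − 30.8) = 0
575.64(T − 169) + 1748.8(T − 30.8) = 0
(575.64 + 1748.8) T = 575.64*169 + 1748.8*30.8
T = 151145/2324.4 ≈ 65.03 °C

T_f ≈ 65.0 °C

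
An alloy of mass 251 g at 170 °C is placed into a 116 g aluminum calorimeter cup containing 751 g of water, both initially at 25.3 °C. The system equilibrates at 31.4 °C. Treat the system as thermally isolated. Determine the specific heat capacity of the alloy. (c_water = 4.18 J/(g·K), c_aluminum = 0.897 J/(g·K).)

c ≈ 0.569 J/(g·K)

Conservation of energy gives ΣQ = 0:
251·c·(31.4 − 170) + 751·4.18·(31.4 − 25.3) + 116·0.897·(31.4 − 25.3) = 0
-34789 c = -19784
c = -19784/-34789 ≈ 0.5687 J/(g·K)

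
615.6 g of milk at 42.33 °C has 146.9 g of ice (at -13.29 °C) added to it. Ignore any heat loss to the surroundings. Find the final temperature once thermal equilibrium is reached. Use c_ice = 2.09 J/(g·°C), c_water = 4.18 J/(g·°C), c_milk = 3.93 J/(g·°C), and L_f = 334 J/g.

Energy conservation, ΣQ = 0:
ice -13.29→0 °C: 146.9×2.09×13.29 = 4080.3
  fusion: m_ice L_f = 146.9×334 = 49065
  warm the meltwater: 614.04 T
  milk: 2419.3(T − 42.33)
3033.3 T = 102409 − 53145 = 49264
T ≈ 16.24 °C. Since T > 0 °C, the all-ice-melts assumption holds.

T_f ≈ 16.2 °C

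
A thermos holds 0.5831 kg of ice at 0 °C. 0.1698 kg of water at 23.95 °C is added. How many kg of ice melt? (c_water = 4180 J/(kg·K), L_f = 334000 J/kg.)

Cooling the water to 0 °C releases 0.1698×4180×23.95 = 16999 J.
Melting all 0.5831 kg of ice would need 0.5831×334000 = 194755 J.
Since 16999 < 194755 J, not all the ice melts; equilibrium is at 0 °C.
Mass melted = 16999/334000 ≈ 0.05089 kg.

m_melted ≈ 0.0509 kg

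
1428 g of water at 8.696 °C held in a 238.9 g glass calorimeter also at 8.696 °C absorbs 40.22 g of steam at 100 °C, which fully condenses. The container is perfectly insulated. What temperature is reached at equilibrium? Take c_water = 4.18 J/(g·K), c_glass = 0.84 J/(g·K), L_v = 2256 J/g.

Sum of m c ΔT and latent-heat terms is zero:
condense steam: −40.22×2256 = −90736
  condensate cools 100→T: 40.22×4.18×(T − 100) = 168.12(T − 100)
  water warms: 1428×4.18×(T − 8.696) = 5969(T − 8.696)
  glass cup: 238.9×0.84×(T − 8.696) = 200.68(T − 8.696)
6337.8 T = 90736 + 16812 + 53652 = 161200
T ≈ 25.43 °C, under the boiling point, so the assumption holds.

T_f ≈ 25.4 °C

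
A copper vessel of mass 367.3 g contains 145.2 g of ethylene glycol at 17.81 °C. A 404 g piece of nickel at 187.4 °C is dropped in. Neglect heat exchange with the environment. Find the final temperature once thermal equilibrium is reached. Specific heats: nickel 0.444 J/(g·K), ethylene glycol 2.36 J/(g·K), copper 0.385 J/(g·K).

T_f ≈ 63.7 °C

Net heat exchanged in the isolated system is zero:
404*0.444*(T − 187.4) + 145.2*2.36*(T − 17.81) + 367.3*0.385*(T − 17.81) = 0
179.38(T − 187.4) + 342.67(T − 17.81) + 141.41(T − 17.81) = 0
663.46 T = 42237
T = 42237/663.46 ≈ 63.66 °C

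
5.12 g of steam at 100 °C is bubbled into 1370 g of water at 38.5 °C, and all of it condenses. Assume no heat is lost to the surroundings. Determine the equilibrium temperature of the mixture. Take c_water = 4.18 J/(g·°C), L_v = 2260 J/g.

T_f ≈ 40.7 °C

Energy conservation, ΣQ = 0:
condense steam: −5.12·2260 = −11571; condensed water 100 °C→T: 21.4(T − 100); original water: 5726.6(T − 38.5)
5748 T = 11571 + 2140.2 + 220474 = 234185
T ≈ 40.74 °C — below 100 °C, confirming all the steam condensed.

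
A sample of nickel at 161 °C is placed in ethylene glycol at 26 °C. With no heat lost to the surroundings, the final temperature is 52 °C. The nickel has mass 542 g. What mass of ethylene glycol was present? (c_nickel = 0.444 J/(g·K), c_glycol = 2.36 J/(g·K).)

m ≈ 427 g

|Q_nickel| = |Q_glycol|:
542·0.444·(161 − 52) = m·2.36·(52 − 26)
61.36 m = 26231  ⇒  m ≈ 427.5 g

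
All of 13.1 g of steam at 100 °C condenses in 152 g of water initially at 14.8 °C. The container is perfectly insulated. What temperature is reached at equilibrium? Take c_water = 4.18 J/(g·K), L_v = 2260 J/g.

T_f ≈ 64.5 °C

Let T be the final temperature. ΣQ_i = 0:
condense steam: −13.1×2260 = −29606
  condensate cools 100→T: 13.1×4.18×(T − 100) = 54.76(T − 100)
  original water: 635.36(T − 14.8)
690.12 T = 29606 + 5475.8 + 9403.3 = 44485
T ≈ 64.46 °C, under the boiling point, so the assumption holds.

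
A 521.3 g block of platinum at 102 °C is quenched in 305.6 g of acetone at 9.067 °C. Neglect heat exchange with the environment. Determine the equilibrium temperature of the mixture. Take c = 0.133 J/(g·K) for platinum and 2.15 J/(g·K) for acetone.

T_f ≈ 17.9 °C

Conservation of energy gives ΣQ = 0:
521.3*0.133*(T − 102) + 305.6*2.15*(T − 9.067) = 0
726.37 T = 13029
T ≈ 17.94 °C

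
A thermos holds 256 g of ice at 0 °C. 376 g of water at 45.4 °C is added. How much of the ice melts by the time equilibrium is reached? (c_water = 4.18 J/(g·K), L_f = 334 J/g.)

m_melted ≈ 214 g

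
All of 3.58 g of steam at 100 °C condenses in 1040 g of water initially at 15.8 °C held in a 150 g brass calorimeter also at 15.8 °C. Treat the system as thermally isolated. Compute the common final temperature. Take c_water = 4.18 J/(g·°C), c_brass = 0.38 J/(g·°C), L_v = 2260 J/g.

T_f ≈ 17.9 °C

Setting the total heat transfer to zero:
steam→water at 100 °C releases m L_v = 3.58×2260 = 8090.8; condensed water 100 °C→T: 14.96(T − 100); water warms: 1040×4.18×(T − 15.8) = 4347.2(T − 15.8); brass cup: 150×0.38×(T − 15.8) = 57(T − 15.8)
4419.2 T = 8090.8 + 1496.4 + 69586 = 79174
T ≈ 17.92 °C — below 100 °C, confirming all the steam condensed.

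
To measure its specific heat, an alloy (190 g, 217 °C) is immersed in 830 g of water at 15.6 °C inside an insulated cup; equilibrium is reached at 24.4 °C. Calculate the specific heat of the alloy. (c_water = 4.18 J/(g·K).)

c ≈ 0.834 J/(g·K)

Energy conservation, ΣQ = 0:
190×c×(24.4 − 217) + 830×4.18×(24.4 − 15.6) = 0
-36594 c = -30531
c = -30531/-36594 ≈ 0.8343 J/(g·K)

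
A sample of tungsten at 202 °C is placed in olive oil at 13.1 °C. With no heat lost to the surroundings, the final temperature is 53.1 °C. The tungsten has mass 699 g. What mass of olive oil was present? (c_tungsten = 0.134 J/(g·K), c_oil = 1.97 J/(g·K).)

m ≈ 177 g

Heat lost by the tungsten = heat gained by the oil:
699·0.134·(202 − 53.1) = m·1.97·(53.1 − 13.1)
78.8 m = 13947  ⇒  m ≈ 177 g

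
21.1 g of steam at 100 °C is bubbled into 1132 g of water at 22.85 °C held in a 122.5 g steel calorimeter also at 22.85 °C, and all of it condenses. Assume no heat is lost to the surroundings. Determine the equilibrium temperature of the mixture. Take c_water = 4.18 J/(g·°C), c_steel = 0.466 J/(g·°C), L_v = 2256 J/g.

T_f ≈ 34.0 °C

Energy balance with sensible and latent terms:
latent heat released on condensation: 21.1×2256 = 47602; condensate cools 100→T: 21.1×4.18×(T − 100) = 88.2(T − 100); original water: 4731.8(T − 22.85); cup: 57.09(T − 22.85)
4877 T = 47602 + 8819.8 + 109425 = 165847
T ≈ 34.01 °C (< 100 °C, so full condensation is consistent).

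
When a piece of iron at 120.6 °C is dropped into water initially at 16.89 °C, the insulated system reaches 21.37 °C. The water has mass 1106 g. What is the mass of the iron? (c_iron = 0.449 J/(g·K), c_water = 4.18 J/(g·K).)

m ≈ 465 g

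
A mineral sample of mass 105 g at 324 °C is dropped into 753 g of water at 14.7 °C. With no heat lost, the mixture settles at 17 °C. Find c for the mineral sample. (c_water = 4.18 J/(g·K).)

c ≈ 0.225 J/(g·K)

Heat lost by the mineral sample = heat gained by the water:
105·c·(324 − 17) = 753·4.18·(17 − 14.7)
32235 c = 7239.3  ⇒  c ≈ 0.2246 J/(g·K)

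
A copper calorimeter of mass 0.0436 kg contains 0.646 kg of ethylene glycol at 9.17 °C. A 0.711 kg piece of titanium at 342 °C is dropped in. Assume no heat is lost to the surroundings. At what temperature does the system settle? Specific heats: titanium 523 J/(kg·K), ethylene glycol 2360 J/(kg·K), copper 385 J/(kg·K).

Conservation of energy gives ΣQ = 0:
0.711*523*(T − 342) + 0.646*2360*(T − 9.17) + 0.0436*385*(T − 9.17) = 0
1913.2 T = 141308
T = 141308/1913.2 ≈ 73.86 °C

T_f ≈ 73.9 °C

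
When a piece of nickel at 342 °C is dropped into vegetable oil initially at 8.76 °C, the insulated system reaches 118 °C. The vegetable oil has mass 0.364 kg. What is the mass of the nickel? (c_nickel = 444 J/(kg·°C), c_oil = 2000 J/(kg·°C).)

Energy conservation, ΣQ = 0:
m×444×(118 − 342) + 0.364×2000×(118 − 8.76) = 0
-99456 m = -79527
m = -79527/-99456 ≈ 0.7996 kg

m ≈ 0.8 kg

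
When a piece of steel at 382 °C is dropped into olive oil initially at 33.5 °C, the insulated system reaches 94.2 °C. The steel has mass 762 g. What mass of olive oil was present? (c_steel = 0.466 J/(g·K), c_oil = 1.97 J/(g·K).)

m ≈ 855 g

Heat lost by the steel = heat gained by the oil:
762×0.466×(382 − 94.2) = m×1.97×(94.2 − 33.5)
119.58 m = 102195  ⇒  m ≈ 854.6 g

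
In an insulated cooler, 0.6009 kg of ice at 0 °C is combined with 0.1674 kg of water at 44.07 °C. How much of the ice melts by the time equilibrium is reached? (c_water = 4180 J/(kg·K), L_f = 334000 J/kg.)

m_melted ≈ 0.0923 kg

Heat available from the water dropping to 0 °C: 0.1674×4180×44.07 = 30837 J.
Melting all 0.6009 kg of ice would need 0.6009×334000 = 200701 J.
That's not enough to melt it all — equilibrium is at 0 °C with ice remaining.
m_melted×334000 = 30837  ⇒  m_melted ≈ 0.09233 kg.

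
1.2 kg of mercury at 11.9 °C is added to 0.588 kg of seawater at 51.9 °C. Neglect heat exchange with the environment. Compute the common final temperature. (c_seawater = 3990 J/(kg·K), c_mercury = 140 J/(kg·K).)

T_f ≈ 49.2 °C

Heat gained plus heat lost sum to zero:
0.588*3990*(T − 51.9) + 1.2*140*(T − 11.9) = 0
2514.1 T = 123763
T = 123763 / 2514.1 = 49.2 °C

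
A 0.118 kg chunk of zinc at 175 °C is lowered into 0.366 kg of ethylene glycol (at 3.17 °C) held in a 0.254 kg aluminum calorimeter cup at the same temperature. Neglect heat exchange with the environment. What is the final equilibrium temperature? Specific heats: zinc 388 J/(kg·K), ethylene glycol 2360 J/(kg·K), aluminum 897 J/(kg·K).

Conservation of energy gives ΣQ = 0:
0.118·388·(T − 175) + 0.366·2360·(T − 3.17) + 0.254·897·(T − 3.17) = 0
(45.78 + 863.76 + 227.84) T = 45.78·175 + 863.76·3.17 + 227.84·3.17
T ≈ 10.09 °C

T_f ≈ 10.1 °C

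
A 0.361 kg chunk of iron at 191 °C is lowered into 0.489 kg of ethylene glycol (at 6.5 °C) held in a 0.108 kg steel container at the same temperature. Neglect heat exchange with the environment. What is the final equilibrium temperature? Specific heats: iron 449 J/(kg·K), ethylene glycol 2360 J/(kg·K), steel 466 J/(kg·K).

T_f ≈ 28.4 °C

T_f is the heat-capacity-weighted average of the initial temperatures:
T_f = (162.09×191 + 1154×6.5 + 50.33×6.5) / (162.09 + 1154 + 50.33)
    = 38787 / 1366.5 ≈ 28.39 °C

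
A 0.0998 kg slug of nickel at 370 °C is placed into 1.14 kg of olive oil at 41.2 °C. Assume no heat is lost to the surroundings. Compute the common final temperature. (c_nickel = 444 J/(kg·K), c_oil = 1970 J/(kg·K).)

T_f ≈ 47.6 °C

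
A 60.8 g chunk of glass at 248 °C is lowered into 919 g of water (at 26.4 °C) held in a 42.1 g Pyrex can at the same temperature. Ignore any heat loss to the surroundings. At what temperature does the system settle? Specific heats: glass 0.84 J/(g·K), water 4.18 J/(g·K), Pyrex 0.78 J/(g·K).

T_f = Σ m_i c_i T_i / Σ m_i c_i:
T_f = (51.07·248 + 3841.4·26.4 + 32.84·26.4) / (51.07 + 3841.4 + 32.84)
    = 114946 / 3925.3 ≈ 29.28 °C

T_f ≈ 29.3 °C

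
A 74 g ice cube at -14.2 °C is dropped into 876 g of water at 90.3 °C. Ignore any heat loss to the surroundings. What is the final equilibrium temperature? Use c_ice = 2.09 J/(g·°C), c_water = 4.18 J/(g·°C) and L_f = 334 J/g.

T_f ≈ 76.5 °C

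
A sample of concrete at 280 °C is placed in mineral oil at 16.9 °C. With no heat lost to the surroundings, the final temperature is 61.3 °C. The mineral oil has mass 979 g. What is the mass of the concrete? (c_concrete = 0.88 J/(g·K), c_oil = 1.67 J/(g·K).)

m ≈ 377 g

|Q_concrete| = |Q_oil|:
m×0.88×(280 − 61.3) = 979×1.67×(61.3 − 16.9)
192.46 m = 72591  ⇒  m ≈ 377.2 g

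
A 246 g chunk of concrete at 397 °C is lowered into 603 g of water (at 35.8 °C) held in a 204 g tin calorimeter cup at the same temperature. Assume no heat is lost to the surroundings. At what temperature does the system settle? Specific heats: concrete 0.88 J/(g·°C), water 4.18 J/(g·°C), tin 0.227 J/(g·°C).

T_f ≈ 63.9 °C

Conservation of energy gives ΣQ = 0:
246*0.88*(T − 397) + 603*4.18*(T − 35.8) + 204*0.227*(T − 35.8) = 0
2783.3 T = 177836
T ≈ 63.89 °C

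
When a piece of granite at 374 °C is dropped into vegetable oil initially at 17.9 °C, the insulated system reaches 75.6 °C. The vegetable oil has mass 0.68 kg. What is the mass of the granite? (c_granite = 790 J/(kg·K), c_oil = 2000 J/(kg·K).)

|Q_granite| = |Q_oil|:
m×790×(374 − 75.6) = 0.68×2000×(75.6 − 17.9)
235736 m = 78472  ⇒  m ≈ 0.3329 kg

m ≈ 0.333 kg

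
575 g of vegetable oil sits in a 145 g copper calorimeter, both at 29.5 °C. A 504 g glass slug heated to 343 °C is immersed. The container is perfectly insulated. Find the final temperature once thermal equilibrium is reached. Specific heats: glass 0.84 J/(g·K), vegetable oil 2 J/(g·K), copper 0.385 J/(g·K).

Setting the total heat transfer to zero:
504·0.84·(T − 343) + 575·2·(T − 29.5) + 145·0.385·(T − 29.5) = 0
423.36(T − 343) + 1150(T − 29.5) + 55.83(T − 29.5) = 0
(423.36 + 1150 + 55.83) T = 423.36·343 + 1150·29.5 + 55.83·29.5
T = 180784 / 1629.2 = 111 °C

T_f ≈ 111.0 °C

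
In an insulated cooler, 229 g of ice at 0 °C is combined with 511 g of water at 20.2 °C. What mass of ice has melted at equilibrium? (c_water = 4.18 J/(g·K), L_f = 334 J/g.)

Water can give up m c ΔT = 511×4.18×20.2 = 43147 J before reaching 0 °C.
To melt every bit of ice: 229×334 = 76486 J.
That's not enough to melt it all — equilibrium is at 0 °C with ice remaining.
m_melted×334 = 43147  ⇒  m_melted ≈ 129.2 g.

m_melted ≈ 129 g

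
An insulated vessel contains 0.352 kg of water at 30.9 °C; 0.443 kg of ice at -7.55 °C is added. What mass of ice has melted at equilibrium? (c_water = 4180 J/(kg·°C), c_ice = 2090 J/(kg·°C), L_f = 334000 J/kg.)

Cooling the water to 0 °C releases 0.352×4180×30.9 = 45465 J.
Warming the ice to 0 °C takes 0.443×2090×7.55 = 6990.3 J, leaving 38475 J for melting.
To melt every bit of ice: 0.443×334000 = 147962 J.
That's not enough to melt it all — equilibrium is at 0 °C with ice remaining.
m_melted×334000 = 38475  ⇒  m_melted ≈ 0.1152 kg.

m_melted ≈ 0.115 kg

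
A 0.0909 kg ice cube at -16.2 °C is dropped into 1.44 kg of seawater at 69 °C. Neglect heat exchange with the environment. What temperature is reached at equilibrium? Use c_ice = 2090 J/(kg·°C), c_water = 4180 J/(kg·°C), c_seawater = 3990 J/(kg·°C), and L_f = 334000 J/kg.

T_f ≈ 59.3 °C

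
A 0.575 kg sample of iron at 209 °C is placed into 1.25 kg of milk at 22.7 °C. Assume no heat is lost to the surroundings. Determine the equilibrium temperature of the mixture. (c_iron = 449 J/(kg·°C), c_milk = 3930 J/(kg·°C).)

Conservation of energy gives ΣQ = 0:
0.575·449·(T − 209) + 1.25·3930·(T − 22.7) = 0
(258.17 + 4912.5) T = 258.17·209 + 4912.5·22.7
T ≈ 32.00 °C

T_f ≈ 32.0 °C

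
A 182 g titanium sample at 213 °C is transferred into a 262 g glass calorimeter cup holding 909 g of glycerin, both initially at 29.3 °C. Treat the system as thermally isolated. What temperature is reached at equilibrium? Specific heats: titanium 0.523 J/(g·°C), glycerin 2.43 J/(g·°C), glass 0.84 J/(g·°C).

With ΣQ=0 the equilibrium temperature is the m·c-weighted mean:
T_f = (95.19·213 + 2208.9·29.3 + 220.08·29.3) / (95.19 + 2208.9 + 220.08)
    = 91443 / 2524.1 ≈ 36.23 °C

T_f ≈ 36.2 °C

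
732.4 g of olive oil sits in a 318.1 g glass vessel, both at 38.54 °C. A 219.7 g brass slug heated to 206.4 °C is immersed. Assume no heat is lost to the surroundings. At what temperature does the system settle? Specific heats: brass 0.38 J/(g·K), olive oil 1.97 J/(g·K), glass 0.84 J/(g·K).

T_f ≈ 46.4 °C

Setting the total heat transfer to zero:
219.7×0.38×(T − 206.4) + 732.4×1.97×(T − 38.54) + 318.1×0.84×(T − 38.54) = 0
83.49(T − 206.4) + 1442.8(T − 38.54) + 267.2(T − 38.54) = 0
1793.5 T = 83136
T = 83136 / 1793.5 = 46.4 °C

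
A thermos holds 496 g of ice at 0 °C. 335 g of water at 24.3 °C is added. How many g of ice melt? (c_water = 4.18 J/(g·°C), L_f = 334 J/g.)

Water can give up m c ΔT = 335·4.18·24.3 = 34027 J before reaching 0 °C.
Fully melting the ice requires m_ice L_f = 496·334 = 165664 J.
Since 34027 < 165664 J, not all the ice melts; equilibrium is at 0 °C.
m_melt = 34027 / L_f = 101.9 g.

m_melted ≈ 102 g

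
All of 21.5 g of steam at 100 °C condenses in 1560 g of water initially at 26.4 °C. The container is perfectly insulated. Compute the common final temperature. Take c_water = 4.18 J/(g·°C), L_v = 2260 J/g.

T_f ≈ 34.8 °C

Energy conservation, ΣQ = 0:
latent heat released on condensation: 21.5·2260 = 48590; condensate cools 100→T: 21.5·4.18·(T − 100) = 89.87(T − 100); water warms: 1560·4.18·(T − 26.4) = 6520.8(T − 26.4)
6610.7 T = 48590 + 8987 + 172149 = 229726
T ≈ 34.75 °C — below 100 °C, confirming all the steam condensed.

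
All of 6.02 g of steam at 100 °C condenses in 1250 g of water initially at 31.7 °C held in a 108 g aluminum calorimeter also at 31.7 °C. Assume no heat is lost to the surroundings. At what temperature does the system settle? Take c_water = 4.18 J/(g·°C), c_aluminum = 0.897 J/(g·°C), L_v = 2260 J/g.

T_f ≈ 34.6 °C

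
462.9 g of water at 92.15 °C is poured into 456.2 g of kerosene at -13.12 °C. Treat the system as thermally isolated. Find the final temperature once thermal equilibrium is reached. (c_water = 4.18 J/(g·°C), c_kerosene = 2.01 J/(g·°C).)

T_f ≈ 58.3 °C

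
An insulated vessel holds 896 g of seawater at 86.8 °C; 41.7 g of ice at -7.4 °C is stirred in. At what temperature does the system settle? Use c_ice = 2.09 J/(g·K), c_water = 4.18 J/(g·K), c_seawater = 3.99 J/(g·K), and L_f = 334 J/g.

T_f ≈ 78.9 °C

Conservation of energy gives ΣQ = 0:
ice -7.4→0 °C: 41.7×2.09×7.4 = 644.93; latent heat to melt: 41.7×334 = 13928; meltwater 0→T: 41.7×4.18×T = 174.31 T; seawater: 3575(T − 86.8)
3749.3 T = 310313 − 14573 = 295741
T ≈ 78.88 °C (positive, so assuming full melt was valid).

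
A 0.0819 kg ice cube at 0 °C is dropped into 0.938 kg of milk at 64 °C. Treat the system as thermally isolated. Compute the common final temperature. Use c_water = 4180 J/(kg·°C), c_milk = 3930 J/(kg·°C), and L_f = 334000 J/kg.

Taking heat into each body as positive, Σ m c ΔT = 0:
melt ice: 0.0819×334000 = 27355
  warm the meltwater: 342.34 T
  milk: 3686.3(T − 64)
4028.7 T = 235926 − 27355 = 208571
T ≈ 51.77 °C — above 0 °C, consistent with complete melting.

T_f ≈ 51.8 °C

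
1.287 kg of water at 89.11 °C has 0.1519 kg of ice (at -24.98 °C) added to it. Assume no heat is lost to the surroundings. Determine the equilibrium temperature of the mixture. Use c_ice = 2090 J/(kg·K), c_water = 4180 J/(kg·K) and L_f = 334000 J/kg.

T_f ≈ 69.9 °C

Setting the total heat transfer to zero:
ice -24.98→0 °C: 0.1519·2090·24.98 = 7930.4; latent heat to melt: 0.1519·334000 = 50735; meltwater 0→T: 0.1519·4180·T = 634.94 T; water cools: 1.287·4180·(T − 89.11) = 5379.7(T − 89.11)
6014.6 T = 479382 − 58665 = 420716
T ≈ 69.95 °C (positive, so assuming full melt was valid).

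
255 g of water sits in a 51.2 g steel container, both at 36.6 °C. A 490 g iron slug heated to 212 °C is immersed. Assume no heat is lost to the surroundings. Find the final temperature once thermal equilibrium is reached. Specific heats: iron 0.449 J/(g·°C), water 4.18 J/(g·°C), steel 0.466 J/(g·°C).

T_f ≈ 66.1 °C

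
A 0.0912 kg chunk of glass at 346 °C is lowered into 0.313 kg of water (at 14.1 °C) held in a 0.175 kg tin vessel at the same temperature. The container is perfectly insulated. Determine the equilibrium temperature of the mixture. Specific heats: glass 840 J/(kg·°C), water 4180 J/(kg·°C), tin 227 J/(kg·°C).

T_f is the heat-capacity-weighted average of the initial temperatures:
T_f = (76.61*346 + 1308.3*14.1 + 39.72*14.1) / (76.61 + 1308.3 + 39.72)
    = 45514 / 1424.7 ≈ 31.95 °C

T_f ≈ 31.9 °C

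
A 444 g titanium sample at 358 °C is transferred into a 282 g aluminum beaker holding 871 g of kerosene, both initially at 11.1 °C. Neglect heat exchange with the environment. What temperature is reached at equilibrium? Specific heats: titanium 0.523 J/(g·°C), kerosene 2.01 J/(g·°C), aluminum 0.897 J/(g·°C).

Setting the total heat transfer to zero:
444·0.523·(T − 358) + 871·2.01·(T − 11.1) + 282·0.897·(T − 11.1) = 0
232.21(T − 358) + 1750.7(T − 11.1) + 252.95(T − 11.1) = 0
2235.9 T = 105373
T = 105373/2235.9 ≈ 47.13 °C

T_f ≈ 47.1 °C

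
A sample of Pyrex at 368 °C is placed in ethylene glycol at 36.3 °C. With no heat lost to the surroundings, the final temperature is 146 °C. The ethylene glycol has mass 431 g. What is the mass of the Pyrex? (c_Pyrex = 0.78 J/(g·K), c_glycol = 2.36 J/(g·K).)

Heat lost by the Pyrex = heat gained by the glycol:
m×0.78×(368 − 146) = 431×2.36×(146 − 36.3)
173.16 m = 111582  ⇒  m ≈ 644.4 g

m ≈ 644 g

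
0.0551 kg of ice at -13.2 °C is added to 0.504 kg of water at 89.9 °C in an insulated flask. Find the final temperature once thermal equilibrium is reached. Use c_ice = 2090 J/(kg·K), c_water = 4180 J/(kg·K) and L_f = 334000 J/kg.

T_f ≈ 72.5 °C

Net heat exchanged in the isolated system is zero:
ice -13.2→0 °C: 0.0551×2090×13.2 = 1520.1
  fusion: m_ice L_f = 0.0551×334000 = 18403
  meltwater 0→T: 0.0551×4180×T = 230.32 T
  water cools: 0.504×4180×(T − 89.9) = 2106.7(T − 89.9)
2337 T = 189394 − 19923 = 169471
T ≈ 72.52 °C. Since T > 0 °C, the all-ice-melts assumption holds.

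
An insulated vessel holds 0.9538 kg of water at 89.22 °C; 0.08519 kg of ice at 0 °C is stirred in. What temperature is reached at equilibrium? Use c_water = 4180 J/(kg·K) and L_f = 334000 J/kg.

T_f ≈ 75.4 °C

Taking heat into each body as positive, Σ m c ΔT = 0:
latent heat to melt: 0.08519×334000 = 28453
  meltwater 0→T: 0.08519×4180×T = 356.09 T
  water cools: 0.9538×4180×(T − 89.22) = 3986.9(T − 89.22)
4343 T = 355710 − 28453 = 327256
T ≈ 75.35 °C. Since T > 0 °C, the all-ice-melts assumption holds.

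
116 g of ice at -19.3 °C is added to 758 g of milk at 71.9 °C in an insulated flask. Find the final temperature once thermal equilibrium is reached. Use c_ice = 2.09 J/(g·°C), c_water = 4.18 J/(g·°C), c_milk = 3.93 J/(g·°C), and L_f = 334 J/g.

Energy conservation, ΣQ = 0:
ice -19.3→0 °C: 116×2.09×19.3 = 4679.1; latent heat to melt: 116×334 = 38744; meltwater 0→T: 116×4.18×T = 484.88 T; milk: 2978.9(T − 71.9)
3463.8 T = 214186 − 43423 = 170763
T ≈ 49.30 °C (positive, so assuming full melt was valid).

T_f ≈ 49.3 °C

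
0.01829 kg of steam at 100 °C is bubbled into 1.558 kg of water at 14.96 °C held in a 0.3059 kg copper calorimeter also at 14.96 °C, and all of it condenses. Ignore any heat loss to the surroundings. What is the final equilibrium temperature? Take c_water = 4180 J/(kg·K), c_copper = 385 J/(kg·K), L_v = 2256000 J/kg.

T_f ≈ 22.1 °C

Taking heat into each body as positive, Σ m c ΔT = 0:
latent heat released on condensation: 0.01829×2256000 = 41262; condensed water 100 °C→T: 76.45(T − 100); water warms: 1.558×4180×(T − 14.96) = 6512.4(T − 14.96); copper cup: 0.3059×385×(T − 14.96) = 117.77(T − 14.96)
6706.7 T = 41262 + 7645.2 + 99188 = 148095
T ≈ 22.08 °C (< 100 °C, so full condensation is consistent).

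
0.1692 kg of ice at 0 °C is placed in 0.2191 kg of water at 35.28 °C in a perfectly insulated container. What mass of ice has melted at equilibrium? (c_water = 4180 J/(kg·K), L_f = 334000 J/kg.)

m_melted ≈ 0.0967 kg

Cooling the water to 0 °C releases 0.2191×4180×35.28 = 32311 J.
To melt every bit of ice: 0.1692×334000 = 56513 J.
Since 32311 < 56513 J, not all the ice melts; equilibrium is at 0 °C.
m_melt = 32311 / L_f = 0.09674 kg.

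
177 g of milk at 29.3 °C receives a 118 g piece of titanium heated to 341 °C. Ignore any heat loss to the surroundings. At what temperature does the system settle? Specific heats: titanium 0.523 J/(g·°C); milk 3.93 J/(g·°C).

T_f = Σ m_i c_i T_i / Σ m_i c_i:
T_f = (61.71*341 + 695.61*29.3) / (61.71 + 695.61)
    = 41426 / 757.32 ≈ 54.70 °C

T_f ≈ 54.7 °C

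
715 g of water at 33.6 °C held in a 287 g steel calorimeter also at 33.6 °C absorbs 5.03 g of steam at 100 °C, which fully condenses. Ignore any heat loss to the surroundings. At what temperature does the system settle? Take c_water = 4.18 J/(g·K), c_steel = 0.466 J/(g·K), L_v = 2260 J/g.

T_f ≈ 37.7 °C

Let T be the final temperature. ΣQ_i = 0:
steam→water at 100 °C releases m L_v = 5.03×2260 = 11368; condensed water 100 °C→T: 21.03(T − 100); water warms: 715×4.18×(T − 33.6) = 2988.7(T − 33.6); steel cup: 287×0.466×(T − 33.6) = 133.74(T − 33.6)
3143.5 T = 11368 + 2102.5 + 104914 = 118384
T ≈ 37.66 °C (< 100 °C, so full condensation is consistent).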